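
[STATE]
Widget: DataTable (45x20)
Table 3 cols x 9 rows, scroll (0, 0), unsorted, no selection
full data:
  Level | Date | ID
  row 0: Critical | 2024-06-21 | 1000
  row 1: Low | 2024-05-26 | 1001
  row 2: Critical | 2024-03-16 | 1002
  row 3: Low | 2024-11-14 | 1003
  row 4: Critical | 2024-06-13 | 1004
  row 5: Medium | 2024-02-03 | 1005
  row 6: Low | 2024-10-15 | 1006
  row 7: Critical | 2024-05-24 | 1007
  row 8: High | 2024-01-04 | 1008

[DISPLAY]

Level   │Date      │ID                       
────────┼──────────┼────                     
Critical│2024-06-21│1000                     
Low     │2024-05-26│1001                     
Critical│2024-03-16│1002                     
Low     │2024-11-14│1003                     
Critical│2024-06-13│1004                     
Medium  │2024-02-03│1005                     
Low     │2024-10-15│1006                     
Critical│2024-05-24│1007                     
High    │2024-01-04│1008                     
                                             
                                             
                                             
                                             
                                             
                                             
                                             
                                             
                                             


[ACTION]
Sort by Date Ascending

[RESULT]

Level   │Date     ▲│ID                       
────────┼──────────┼────                     
High    │2024-01-04│1008                     
Medium  │2024-02-03│1005                     
Critical│2024-03-16│1002                     
Critical│2024-05-24│1007                     
Low     │2024-05-26│1001                     
Critical│2024-06-13│1004                     
Critical│2024-06-21│1000                     
Low     │2024-10-15│1006                     
Low     │2024-11-14│1003                     
                                             
                                             
                                             
                                             
                                             
                                             
                                             
                                             
                                             


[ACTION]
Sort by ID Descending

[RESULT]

Level   │Date      │ID ▼                     
────────┼──────────┼────                     
High    │2024-01-04│1008                     
Critical│2024-05-24│1007                     
Low     │2024-10-15│1006                     
Medium  │2024-02-03│1005                     
Critical│2024-06-13│1004                     
Low     │2024-11-14│1003                     
Critical│2024-03-16│1002                     
Low     │2024-05-26│1001                     
Critical│2024-06-21│1000                     
                                             
                                             
                                             
                                             
                                             
                                             
                                             
                                             
                                             


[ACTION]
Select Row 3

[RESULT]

Level   │Date      │ID ▼                     
────────┼──────────┼────                     
High    │2024-01-04│1008                     
Critical│2024-05-24│1007                     
Low     │2024-10-15│1006                     
>edium  │2024-02-03│1005                     
Critical│2024-06-13│1004                     
Low     │2024-11-14│1003                     
Critical│2024-03-16│1002                     
Low     │2024-05-26│1001                     
Critical│2024-06-21│1000                     
                                             
                                             
                                             
                                             
                                             
                                             
                                             
                                             
                                             


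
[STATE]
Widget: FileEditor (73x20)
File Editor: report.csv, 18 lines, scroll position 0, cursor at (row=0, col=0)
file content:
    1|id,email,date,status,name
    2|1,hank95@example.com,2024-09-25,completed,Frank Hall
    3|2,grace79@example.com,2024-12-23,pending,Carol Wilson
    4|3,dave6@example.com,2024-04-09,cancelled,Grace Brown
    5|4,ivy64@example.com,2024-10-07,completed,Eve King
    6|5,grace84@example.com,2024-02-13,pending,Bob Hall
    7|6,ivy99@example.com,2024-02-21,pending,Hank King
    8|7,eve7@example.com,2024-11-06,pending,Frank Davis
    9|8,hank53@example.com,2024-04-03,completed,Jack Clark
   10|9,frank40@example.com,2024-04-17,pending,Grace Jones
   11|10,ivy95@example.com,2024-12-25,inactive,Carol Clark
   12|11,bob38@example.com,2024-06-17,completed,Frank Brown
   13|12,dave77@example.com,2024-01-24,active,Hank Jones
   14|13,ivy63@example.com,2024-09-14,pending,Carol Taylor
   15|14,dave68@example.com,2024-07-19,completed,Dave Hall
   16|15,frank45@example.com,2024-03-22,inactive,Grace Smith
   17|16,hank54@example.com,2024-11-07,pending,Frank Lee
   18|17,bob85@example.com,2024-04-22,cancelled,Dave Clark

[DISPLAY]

█d,email,date,status,name                                               ▲
1,hank95@example.com,2024-09-25,completed,Frank Hall                    █
2,grace79@example.com,2024-12-23,pending,Carol Wilson                   ░
3,dave6@example.com,2024-04-09,cancelled,Grace Brown                    ░
4,ivy64@example.com,2024-10-07,completed,Eve King                       ░
5,grace84@example.com,2024-02-13,pending,Bob Hall                       ░
6,ivy99@example.com,2024-02-21,pending,Hank King                        ░
7,eve7@example.com,2024-11-06,pending,Frank Davis                       ░
8,hank53@example.com,2024-04-03,completed,Jack Clark                    ░
9,frank40@example.com,2024-04-17,pending,Grace Jones                    ░
10,ivy95@example.com,2024-12-25,inactive,Carol Clark                    ░
11,bob38@example.com,2024-06-17,completed,Frank Brown                   ░
12,dave77@example.com,2024-01-24,active,Hank Jones                      ░
13,ivy63@example.com,2024-09-14,pending,Carol Taylor                    ░
14,dave68@example.com,2024-07-19,completed,Dave Hall                    ░
15,frank45@example.com,2024-03-22,inactive,Grace Smith                  ░
16,hank54@example.com,2024-11-07,pending,Frank Lee                      ░
17,bob85@example.com,2024-04-22,cancelled,Dave Clark                    ░
                                                                        ░
                                                                        ▼


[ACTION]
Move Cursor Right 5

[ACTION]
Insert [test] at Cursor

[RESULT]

id,emtest█il,date,status,name                                           ▲
1,hank95@example.com,2024-09-25,completed,Frank Hall                    █
2,grace79@example.com,2024-12-23,pending,Carol Wilson                   ░
3,dave6@example.com,2024-04-09,cancelled,Grace Brown                    ░
4,ivy64@example.com,2024-10-07,completed,Eve King                       ░
5,grace84@example.com,2024-02-13,pending,Bob Hall                       ░
6,ivy99@example.com,2024-02-21,pending,Hank King                        ░
7,eve7@example.com,2024-11-06,pending,Frank Davis                       ░
8,hank53@example.com,2024-04-03,completed,Jack Clark                    ░
9,frank40@example.com,2024-04-17,pending,Grace Jones                    ░
10,ivy95@example.com,2024-12-25,inactive,Carol Clark                    ░
11,bob38@example.com,2024-06-17,completed,Frank Brown                   ░
12,dave77@example.com,2024-01-24,active,Hank Jones                      ░
13,ivy63@example.com,2024-09-14,pending,Carol Taylor                    ░
14,dave68@example.com,2024-07-19,completed,Dave Hall                    ░
15,frank45@example.com,2024-03-22,inactive,Grace Smith                  ░
16,hank54@example.com,2024-11-07,pending,Frank Lee                      ░
17,bob85@example.com,2024-04-22,cancelled,Dave Clark                    ░
                                                                        ░
                                                                        ▼


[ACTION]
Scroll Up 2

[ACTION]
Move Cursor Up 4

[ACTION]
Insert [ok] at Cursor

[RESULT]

id,emtestok█il,date,status,name                                         ▲
1,hank95@example.com,2024-09-25,completed,Frank Hall                    █
2,grace79@example.com,2024-12-23,pending,Carol Wilson                   ░
3,dave6@example.com,2024-04-09,cancelled,Grace Brown                    ░
4,ivy64@example.com,2024-10-07,completed,Eve King                       ░
5,grace84@example.com,2024-02-13,pending,Bob Hall                       ░
6,ivy99@example.com,2024-02-21,pending,Hank King                        ░
7,eve7@example.com,2024-11-06,pending,Frank Davis                       ░
8,hank53@example.com,2024-04-03,completed,Jack Clark                    ░
9,frank40@example.com,2024-04-17,pending,Grace Jones                    ░
10,ivy95@example.com,2024-12-25,inactive,Carol Clark                    ░
11,bob38@example.com,2024-06-17,completed,Frank Brown                   ░
12,dave77@example.com,2024-01-24,active,Hank Jones                      ░
13,ivy63@example.com,2024-09-14,pending,Carol Taylor                    ░
14,dave68@example.com,2024-07-19,completed,Dave Hall                    ░
15,frank45@example.com,2024-03-22,inactive,Grace Smith                  ░
16,hank54@example.com,2024-11-07,pending,Frank Lee                      ░
17,bob85@example.com,2024-04-22,cancelled,Dave Clark                    ░
                                                                        ░
                                                                        ▼


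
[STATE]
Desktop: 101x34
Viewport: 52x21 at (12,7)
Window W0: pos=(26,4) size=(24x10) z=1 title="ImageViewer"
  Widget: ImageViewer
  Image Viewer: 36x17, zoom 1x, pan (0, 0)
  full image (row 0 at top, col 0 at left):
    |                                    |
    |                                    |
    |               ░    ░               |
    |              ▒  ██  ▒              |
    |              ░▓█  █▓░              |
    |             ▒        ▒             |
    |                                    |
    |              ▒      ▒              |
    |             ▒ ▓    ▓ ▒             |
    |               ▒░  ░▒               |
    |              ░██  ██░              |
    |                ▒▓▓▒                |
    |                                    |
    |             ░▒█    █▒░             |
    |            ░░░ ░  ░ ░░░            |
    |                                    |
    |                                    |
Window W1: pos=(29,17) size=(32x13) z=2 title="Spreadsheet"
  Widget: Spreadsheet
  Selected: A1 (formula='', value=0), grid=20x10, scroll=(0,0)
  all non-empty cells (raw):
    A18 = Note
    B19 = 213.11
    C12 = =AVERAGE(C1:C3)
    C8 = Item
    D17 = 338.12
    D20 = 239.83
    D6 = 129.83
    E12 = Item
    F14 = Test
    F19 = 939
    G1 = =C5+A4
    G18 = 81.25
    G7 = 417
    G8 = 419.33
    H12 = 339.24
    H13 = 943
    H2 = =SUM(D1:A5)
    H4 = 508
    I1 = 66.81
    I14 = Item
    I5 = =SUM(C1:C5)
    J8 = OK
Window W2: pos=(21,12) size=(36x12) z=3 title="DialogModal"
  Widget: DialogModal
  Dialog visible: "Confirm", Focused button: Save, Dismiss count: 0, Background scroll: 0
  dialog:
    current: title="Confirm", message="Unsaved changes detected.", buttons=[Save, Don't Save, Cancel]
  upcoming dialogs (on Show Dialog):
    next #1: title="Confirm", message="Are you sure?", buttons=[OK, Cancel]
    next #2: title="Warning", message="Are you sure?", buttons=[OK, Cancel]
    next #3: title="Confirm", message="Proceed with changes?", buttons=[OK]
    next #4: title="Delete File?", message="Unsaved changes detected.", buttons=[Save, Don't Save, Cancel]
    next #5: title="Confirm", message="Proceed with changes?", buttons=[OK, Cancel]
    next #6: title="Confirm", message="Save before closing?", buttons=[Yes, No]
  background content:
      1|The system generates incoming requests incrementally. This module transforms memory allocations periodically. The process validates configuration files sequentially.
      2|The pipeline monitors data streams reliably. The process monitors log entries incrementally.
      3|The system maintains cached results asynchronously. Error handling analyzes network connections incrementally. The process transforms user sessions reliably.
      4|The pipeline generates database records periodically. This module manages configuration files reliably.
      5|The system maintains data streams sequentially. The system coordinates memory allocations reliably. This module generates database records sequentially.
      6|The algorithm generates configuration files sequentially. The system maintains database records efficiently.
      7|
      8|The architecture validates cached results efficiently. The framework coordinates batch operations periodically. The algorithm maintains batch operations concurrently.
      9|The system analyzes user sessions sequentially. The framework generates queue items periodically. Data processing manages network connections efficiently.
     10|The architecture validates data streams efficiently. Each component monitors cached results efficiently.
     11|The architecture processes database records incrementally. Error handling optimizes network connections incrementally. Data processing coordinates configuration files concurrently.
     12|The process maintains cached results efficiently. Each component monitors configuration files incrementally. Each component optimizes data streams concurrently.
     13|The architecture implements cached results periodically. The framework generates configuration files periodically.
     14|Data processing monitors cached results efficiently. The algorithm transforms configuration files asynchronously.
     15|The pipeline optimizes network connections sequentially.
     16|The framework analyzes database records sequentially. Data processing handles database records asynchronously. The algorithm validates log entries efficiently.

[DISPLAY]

              ┃                      ┃              
              ┃                      ┃              
              ┃               ░    ░ ┃              
              ┃              ▒  ██  ▒┃              
              ┃              ░▓█  █▓░┃              
         ┏━━━━━━━━━━━━━━━━━━━━━━━━━━━━━━━━━━┓       
         ┃ DialogModal                      ┃       
         ┠──────────────────────────────────┨       
         ┃The system generates incoming requ┃       
         ┃Th┌────────────────────────────┐ms┃       
         ┃Th│          Confirm           │lt┃━━━┓   
         ┃Th│ Unsaved changes detected.  │re┃   ┃   
         ┃Th│[Save]  Don't Save   Cancel │s ┃───┨   
         ┃Th└────────────────────────────┘at┃   ┃   
         ┃                                  ┃   ┃   
         ┃The architecture validates cached ┃---┃   
         ┗━━━━━━━━━━━━━━━━━━━━━━━━━━━━━━━━━━┛0  ┃   
                 ┃  2        0       0       0  ┃   
                 ┃  3        0       0       0  ┃   
                 ┃  4        0       0       0  ┃   
                 ┃  5        0       0       0  ┃   


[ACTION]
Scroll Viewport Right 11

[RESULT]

   ┃                      ┃                         
   ┃                      ┃                         
   ┃               ░    ░ ┃                         
   ┃              ▒  ██  ▒┃                         
   ┃              ░▓█  █▓░┃                         
━━━━━━━━━━━━━━━━━━━━━━━━━━━━━━━━━┓                  
DialogModal                      ┃                  
─────────────────────────────────┨                  
he system generates incoming requ┃                  
h┌────────────────────────────┐ms┃                  
h│          Confirm           │lt┃━━━┓              
h│ Unsaved changes detected.  │re┃   ┃              
h│[Save]  Don't Save   Cancel │s ┃───┨              
h└────────────────────────────┘at┃   ┃              
                                 ┃   ┃              
he architecture validates cached ┃---┃              
━━━━━━━━━━━━━━━━━━━━━━━━━━━━━━━━━┛0  ┃              
      ┃  2        0       0       0  ┃              
      ┃  3        0       0       0  ┃              
      ┃  4        0       0       0  ┃              
      ┃  5        0       0       0  ┃              


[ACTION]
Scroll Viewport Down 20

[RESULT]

DialogModal                      ┃                  
─────────────────────────────────┨                  
he system generates incoming requ┃                  
h┌────────────────────────────┐ms┃                  
h│          Confirm           │lt┃━━━┓              
h│ Unsaved changes detected.  │re┃   ┃              
h│[Save]  Don't Save   Cancel │s ┃───┨              
h└────────────────────────────┘at┃   ┃              
                                 ┃   ┃              
he architecture validates cached ┃---┃              
━━━━━━━━━━━━━━━━━━━━━━━━━━━━━━━━━┛0  ┃              
      ┃  2        0       0       0  ┃              
      ┃  3        0       0       0  ┃              
      ┃  4        0       0       0  ┃              
      ┃  5        0       0       0  ┃              
      ┃  6        0       0       0  ┃              
      ┗━━━━━━━━━━━━━━━━━━━━━━━━━━━━━━┛              
                                                    
                                                    
                                                    
                                                    


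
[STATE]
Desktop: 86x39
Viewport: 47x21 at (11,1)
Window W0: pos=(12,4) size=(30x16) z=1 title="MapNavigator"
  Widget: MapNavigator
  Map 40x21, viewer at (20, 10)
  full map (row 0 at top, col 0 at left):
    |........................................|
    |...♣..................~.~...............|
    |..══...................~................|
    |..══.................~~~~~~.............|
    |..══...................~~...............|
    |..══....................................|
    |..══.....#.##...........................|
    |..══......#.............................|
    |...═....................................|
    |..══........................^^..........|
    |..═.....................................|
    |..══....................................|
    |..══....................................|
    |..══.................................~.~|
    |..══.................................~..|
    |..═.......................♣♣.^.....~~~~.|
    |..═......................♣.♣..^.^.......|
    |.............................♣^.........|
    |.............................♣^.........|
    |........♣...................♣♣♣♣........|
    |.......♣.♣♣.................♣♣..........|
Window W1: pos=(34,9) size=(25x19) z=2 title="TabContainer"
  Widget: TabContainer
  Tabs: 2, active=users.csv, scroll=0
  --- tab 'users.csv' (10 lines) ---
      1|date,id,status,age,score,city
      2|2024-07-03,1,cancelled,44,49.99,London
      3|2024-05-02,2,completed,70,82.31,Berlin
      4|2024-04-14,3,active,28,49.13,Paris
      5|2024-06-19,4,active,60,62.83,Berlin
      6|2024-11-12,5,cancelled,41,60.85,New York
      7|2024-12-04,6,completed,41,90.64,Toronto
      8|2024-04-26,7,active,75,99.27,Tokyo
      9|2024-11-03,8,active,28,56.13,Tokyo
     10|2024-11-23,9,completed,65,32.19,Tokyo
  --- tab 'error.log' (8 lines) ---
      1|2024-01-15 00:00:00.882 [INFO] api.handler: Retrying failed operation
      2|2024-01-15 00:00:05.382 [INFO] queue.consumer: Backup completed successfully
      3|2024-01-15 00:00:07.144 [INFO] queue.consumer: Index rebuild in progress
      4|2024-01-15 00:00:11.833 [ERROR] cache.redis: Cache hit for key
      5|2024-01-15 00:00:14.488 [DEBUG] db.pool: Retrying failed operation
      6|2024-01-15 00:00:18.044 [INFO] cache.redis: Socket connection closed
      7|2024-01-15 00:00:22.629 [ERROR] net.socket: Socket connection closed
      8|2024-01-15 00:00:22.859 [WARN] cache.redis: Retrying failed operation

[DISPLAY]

                                               
                                               
                                               
 ┏━━━━━━━━━━━━━━━━━━━━━━━━━━━━┓                
 ┃ MapNavigator               ┃                
 ┠────────────────────────────┨                
 ┃.................~~.........┃                
 ┃............................┃                
 ┃...#.##..............┏━━━━━━━━━━━━━━━━━━━━━━━
 ┃....#................┃ TabContainer          
 ┃.....................┠───────────────────────
 ┃.....................┃[users.csv]│ error.log 
 ┃..............@......┃───────────────────────
 ┃.....................┃date,id,status,age,scor
 ┃.....................┃2024-07-03,1,cancelled,
 ┃.....................┃2024-05-02,2,completed,
 ┃.....................┃2024-04-14,3,active,28,
 ┃....................♣┃2024-06-19,4,active,60,
 ┗━━━━━━━━━━━━━━━━━━━━━┃2024-11-12,5,cancelled,
                       ┃2024-12-04,6,completed,
                       ┃2024-04-26,7,active,75,


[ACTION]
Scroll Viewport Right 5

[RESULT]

                                               
                                               
                                               
━━━━━━━━━━━━━━━━━━━━━━━━━┓                     
pNavigator               ┃                     
─────────────────────────┨                     
..............~~.........┃                     
.........................┃                     
#.##..............┏━━━━━━━━━━━━━━━━━━━━━━━┓    
.#................┃ TabContainer          ┃    
..................┠───────────────────────┨    
..................┃[users.csv]│ error.log ┃    
...........@......┃───────────────────────┃    
..................┃date,id,status,age,scor┃    
..................┃2024-07-03,1,cancelled,┃    
..................┃2024-05-02,2,completed,┃    
..................┃2024-04-14,3,active,28,┃    
.................♣┃2024-06-19,4,active,60,┃    
━━━━━━━━━━━━━━━━━━┃2024-11-12,5,cancelled,┃    
                  ┃2024-12-04,6,completed,┃    
                  ┃2024-04-26,7,active,75,┃    


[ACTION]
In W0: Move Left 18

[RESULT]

                                               
                                               
                                               
━━━━━━━━━━━━━━━━━━━━━━━━━┓                     
pNavigator               ┃                     
─────────────────────────┨                     
         ..══............┃                     
         ..══............┃                     
         ..══.....┏━━━━━━━━━━━━━━━━━━━━━━━┓    
         ..══.....┃ TabContainer          ┃    
         ...═.....┠───────────────────────┨    
         ..══.....┃[users.csv]│ error.log ┃    
         ..@......┃───────────────────────┃    
         ..══.....┃date,id,status,age,scor┃    
         ..══.....┃2024-07-03,1,cancelled,┃    
         ..══.....┃2024-05-02,2,completed,┃    
         ..══.....┃2024-04-14,3,active,28,┃    
         ..═......┃2024-06-19,4,active,60,┃    
━━━━━━━━━━━━━━━━━━┃2024-11-12,5,cancelled,┃    
                  ┃2024-12-04,6,completed,┃    
                  ┃2024-04-26,7,active,75,┃    


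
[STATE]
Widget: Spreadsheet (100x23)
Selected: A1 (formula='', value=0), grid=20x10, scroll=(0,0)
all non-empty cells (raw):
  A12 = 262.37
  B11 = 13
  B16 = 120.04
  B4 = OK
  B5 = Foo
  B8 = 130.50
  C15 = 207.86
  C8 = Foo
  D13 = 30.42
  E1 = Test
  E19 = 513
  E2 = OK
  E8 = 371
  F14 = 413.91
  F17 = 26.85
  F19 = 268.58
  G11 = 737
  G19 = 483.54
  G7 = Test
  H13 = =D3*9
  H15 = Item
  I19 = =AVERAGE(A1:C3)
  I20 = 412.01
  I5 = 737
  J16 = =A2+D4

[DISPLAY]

A1:                                                                                                 
       A       B       C       D       E       F       G       H       I       J                    
----------------------------------------------------------------------------------------------------
  1      [0]       0       0       0Test           0       0       0       0       0                
  2        0       0       0       0OK             0       0       0       0       0                
  3        0       0       0       0       0       0       0       0       0       0                
  4        0OK             0       0       0       0       0       0       0       0                
  5        0Foo            0       0       0       0       0       0     737       0                
  6        0       0       0       0       0       0       0       0       0       0                
  7        0       0       0       0       0       0Test           0       0       0                
  8        0  130.50Foo            0     371       0       0       0       0       0                
  9        0       0       0       0       0       0       0       0       0       0                
 10        0       0       0       0       0       0       0       0       0       0                
 11        0      13       0       0       0       0     737       0       0       0                
 12   262.37       0       0       0       0       0       0       0       0       0                
 13        0       0       0   30.42       0       0       0       0       0       0                
 14        0       0       0       0       0  413.91       0       0       0       0                
 15        0       0  207.86       0       0       0       0Item           0       0                
 16        0  120.04       0       0       0       0       0       0       0       0                
 17        0       0       0       0       0   26.85       0       0       0       0                
 18        0       0       0       0       0       0       0       0       0       0                
 19        0       0       0       0     513  268.58  483.54       0       0       0                
 20        0       0       0       0       0       0       0       0  412.01       0                


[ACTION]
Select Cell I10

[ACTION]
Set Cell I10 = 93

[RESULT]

I10: 93                                                                                             
       A       B       C       D       E       F       G       H       I       J                    
----------------------------------------------------------------------------------------------------
  1        0       0       0       0Test           0       0       0       0       0                
  2        0       0       0       0OK             0       0       0       0       0                
  3        0       0       0       0       0       0       0       0       0       0                
  4        0OK             0       0       0       0       0       0       0       0                
  5        0Foo            0       0       0       0       0       0     737       0                
  6        0       0       0       0       0       0       0       0       0       0                
  7        0       0       0       0       0       0Test           0       0       0                
  8        0  130.50Foo            0     371       0       0       0       0       0                
  9        0       0       0       0       0       0       0       0       0       0                
 10        0       0       0       0       0       0       0       0    [93]       0                
 11        0      13       0       0       0       0     737       0       0       0                
 12   262.37       0       0       0       0       0       0       0       0       0                
 13        0       0       0   30.42       0       0       0       0       0       0                
 14        0       0       0       0       0  413.91       0       0       0       0                
 15        0       0  207.86       0       0       0       0Item           0       0                
 16        0  120.04       0       0       0       0       0       0       0       0                
 17        0       0       0       0       0   26.85       0       0       0       0                
 18        0       0       0       0       0       0       0       0       0       0                
 19        0       0       0       0     513  268.58  483.54       0       0       0                
 20        0       0       0       0       0       0       0       0  412.01       0                


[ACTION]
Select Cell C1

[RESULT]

C1:                                                                                                 
       A       B       C       D       E       F       G       H       I       J                    
----------------------------------------------------------------------------------------------------
  1        0       0     [0]       0Test           0       0       0       0       0                
  2        0       0       0       0OK             0       0       0       0       0                
  3        0       0       0       0       0       0       0       0       0       0                
  4        0OK             0       0       0       0       0       0       0       0                
  5        0Foo            0       0       0       0       0       0     737       0                
  6        0       0       0       0       0       0       0       0       0       0                
  7        0       0       0       0       0       0Test           0       0       0                
  8        0  130.50Foo            0     371       0       0       0       0       0                
  9        0       0       0       0       0       0       0       0       0       0                
 10        0       0       0       0       0       0       0       0      93       0                
 11        0      13       0       0       0       0     737       0       0       0                
 12   262.37       0       0       0       0       0       0       0       0       0                
 13        0       0       0   30.42       0       0       0       0       0       0                
 14        0       0       0       0       0  413.91       0       0       0       0                
 15        0       0  207.86       0       0       0       0Item           0       0                
 16        0  120.04       0       0       0       0       0       0       0       0                
 17        0       0       0       0       0   26.85       0       0       0       0                
 18        0       0       0       0       0       0       0       0       0       0                
 19        0       0       0       0     513  268.58  483.54       0       0       0                
 20        0       0       0       0       0       0       0       0  412.01       0                


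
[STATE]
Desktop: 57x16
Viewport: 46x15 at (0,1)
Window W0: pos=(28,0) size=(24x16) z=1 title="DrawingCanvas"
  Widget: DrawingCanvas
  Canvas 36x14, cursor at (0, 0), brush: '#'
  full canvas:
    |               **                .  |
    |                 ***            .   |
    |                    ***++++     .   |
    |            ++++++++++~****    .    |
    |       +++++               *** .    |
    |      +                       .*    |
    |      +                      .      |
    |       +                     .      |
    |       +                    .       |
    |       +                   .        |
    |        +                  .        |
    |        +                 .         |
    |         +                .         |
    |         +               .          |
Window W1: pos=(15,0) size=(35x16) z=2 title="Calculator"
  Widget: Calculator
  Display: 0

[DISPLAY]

               ┃ Calculator                   
               ┠──────────────────────────────
               ┃                              
               ┃┌───┬───┬───┬───┐             
               ┃│ 7 │ 8 │ 9 │ ÷ │             
               ┃├───┼───┼───┼───┤             
               ┃│ 4 │ 5 │ 6 │ × │             
               ┃├───┼───┼───┼───┤             
               ┃│ 1 │ 2 │ 3 │ - │             
               ┃├───┼───┼───┼───┤             
               ┃│ 0 │ . │ = │ + │             
               ┃├───┼───┼───┼───┤             
               ┃│ C │ MC│ MR│ M+│             
               ┃└───┴───┴───┴───┘             
               ┗━━━━━━━━━━━━━━━━━━━━━━━━━━━━━━


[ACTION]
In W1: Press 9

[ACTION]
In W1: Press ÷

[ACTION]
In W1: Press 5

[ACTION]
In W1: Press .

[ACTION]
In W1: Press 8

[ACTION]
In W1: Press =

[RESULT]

               ┃ Calculator                   
               ┠──────────────────────────────
               ┃                      1.551724
               ┃┌───┬───┬───┬───┐             
               ┃│ 7 │ 8 │ 9 │ ÷ │             
               ┃├───┼───┼───┼───┤             
               ┃│ 4 │ 5 │ 6 │ × │             
               ┃├───┼───┼───┼───┤             
               ┃│ 1 │ 2 │ 3 │ - │             
               ┃├───┼───┼───┼───┤             
               ┃│ 0 │ . │ = │ + │             
               ┃├───┼───┼───┼───┤             
               ┃│ C │ MC│ MR│ M+│             
               ┃└───┴───┴───┴───┘             
               ┗━━━━━━━━━━━━━━━━━━━━━━━━━━━━━━


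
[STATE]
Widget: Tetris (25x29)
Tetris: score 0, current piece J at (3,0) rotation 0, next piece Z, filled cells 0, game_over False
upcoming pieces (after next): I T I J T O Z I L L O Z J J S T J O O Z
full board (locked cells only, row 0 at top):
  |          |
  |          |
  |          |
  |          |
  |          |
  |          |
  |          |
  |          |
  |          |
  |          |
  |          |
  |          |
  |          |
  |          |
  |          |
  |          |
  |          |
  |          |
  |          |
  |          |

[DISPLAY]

   █      │Next:         
   ███    │▓▓            
          │ ▓▓           
          │              
          │              
          │              
          │Score:        
          │0             
          │              
          │              
          │              
          │              
          │              
          │              
          │              
          │              
          │              
          │              
          │              
          │              
          │              
          │              
          │              
          │              
          │              
          │              
          │              
          │              
          │              


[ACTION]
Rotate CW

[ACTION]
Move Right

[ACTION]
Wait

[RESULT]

          │Next:         
    ██    │▓▓            
    █     │ ▓▓           
    █     │              
          │              
          │              
          │Score:        
          │0             
          │              
          │              
          │              
          │              
          │              
          │              
          │              
          │              
          │              
          │              
          │              
          │              
          │              
          │              
          │              
          │              
          │              
          │              
          │              
          │              
          │              


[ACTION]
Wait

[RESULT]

          │Next:         
          │▓▓            
    ██    │ ▓▓           
    █     │              
    █     │              
          │              
          │Score:        
          │0             
          │              
          │              
          │              
          │              
          │              
          │              
          │              
          │              
          │              
          │              
          │              
          │              
          │              
          │              
          │              
          │              
          │              
          │              
          │              
          │              
          │              


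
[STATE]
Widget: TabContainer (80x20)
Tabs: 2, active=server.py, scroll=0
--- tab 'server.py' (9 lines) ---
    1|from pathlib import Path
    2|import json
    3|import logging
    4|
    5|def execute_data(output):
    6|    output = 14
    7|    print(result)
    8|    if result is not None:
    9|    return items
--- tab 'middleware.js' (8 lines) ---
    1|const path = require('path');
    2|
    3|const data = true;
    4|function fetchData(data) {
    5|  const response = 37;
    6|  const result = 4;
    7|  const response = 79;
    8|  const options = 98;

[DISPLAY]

[server.py]│ middleware.js                                                      
────────────────────────────────────────────────────────────────────────────────
from pathlib import Path                                                        
import json                                                                     
import logging                                                                  
                                                                                
def execute_data(output):                                                       
    output = 14                                                                 
    print(result)                                                               
    if result is not None:                                                      
    return items                                                                
                                                                                
                                                                                
                                                                                
                                                                                
                                                                                
                                                                                
                                                                                
                                                                                
                                                                                


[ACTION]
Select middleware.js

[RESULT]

 server.py │[middleware.js]                                                     
────────────────────────────────────────────────────────────────────────────────
const path = require('path');                                                   
                                                                                
const data = true;                                                              
function fetchData(data) {                                                      
  const response = 37;                                                          
  const result = 4;                                                             
  const response = 79;                                                          
  const options = 98;                                                           
                                                                                
                                                                                
                                                                                
                                                                                
                                                                                
                                                                                
                                                                                
                                                                                
                                                                                
                                                                                


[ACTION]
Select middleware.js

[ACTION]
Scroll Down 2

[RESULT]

 server.py │[middleware.js]                                                     
────────────────────────────────────────────────────────────────────────────────
const data = true;                                                              
function fetchData(data) {                                                      
  const response = 37;                                                          
  const result = 4;                                                             
  const response = 79;                                                          
  const options = 98;                                                           
                                                                                
                                                                                
                                                                                
                                                                                
                                                                                
                                                                                
                                                                                
                                                                                
                                                                                
                                                                                
                                                                                
                                                                                
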